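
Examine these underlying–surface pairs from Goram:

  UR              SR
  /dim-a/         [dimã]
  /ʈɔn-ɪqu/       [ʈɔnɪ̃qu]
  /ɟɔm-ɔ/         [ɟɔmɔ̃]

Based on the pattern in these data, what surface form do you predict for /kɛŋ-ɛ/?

[kɛŋɛ̃]

The data show progressive nasality assimilation (vowel nasalisation): /a/ → [ã] after /m/; /ɪ/ → [ɪ̃] after /n/; /ɔ/ → [ɔ̃] after /m/ — a vowel is nasalised by an immediately preceding nasal consonant.
/ɛ/ sits next to the nasal /ŋ/ and is therefore nasalised to [ɛ̃].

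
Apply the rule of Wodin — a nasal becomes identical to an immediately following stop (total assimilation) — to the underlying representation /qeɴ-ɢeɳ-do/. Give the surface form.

/ɴ/ is the segment targeted by the rule; it sits immediately before /ɢ/, so it assimilates completely and surfaces as [ɢ].
The same rule applies at the second boundary: /ɳ/ → [d] next to /d/.

[qeɢɢeddo]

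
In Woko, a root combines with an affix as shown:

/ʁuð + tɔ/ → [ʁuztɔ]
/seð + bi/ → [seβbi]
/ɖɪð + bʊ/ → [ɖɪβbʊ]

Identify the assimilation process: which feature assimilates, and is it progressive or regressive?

Comparing underlying and surface forms, /ð/ → [z] is the alternation; the neighbouring /t/ is constant.
/ð/ is dental while /t/ is alveolar; the output [z] is alveolar, matching the trigger — so the feature that spreads is place.
Manner and voice are unchanged, so the assimilation is partial, not total.
The other alternating form patterns the same way: /ð/ → [β] before /b/ (dental → bilabial, matching bilabial) — only place changes, and always toward the following segment.
The trigger is the following segment, so the direction is regressive (anticipatory).

regressive place assimilation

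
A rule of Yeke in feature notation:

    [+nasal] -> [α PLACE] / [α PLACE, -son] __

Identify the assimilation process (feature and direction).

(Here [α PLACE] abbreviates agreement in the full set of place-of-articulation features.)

The shared variable α links the value of the place features (abbreviated [PLACE]) on the target to the same value on the neighbouring segment, so place is the feature that assimilates.
The conditioning segment sits to the left of the focus bar, meaning the trigger precedes the segment that changes — progressive assimilation.

progressive place assimilation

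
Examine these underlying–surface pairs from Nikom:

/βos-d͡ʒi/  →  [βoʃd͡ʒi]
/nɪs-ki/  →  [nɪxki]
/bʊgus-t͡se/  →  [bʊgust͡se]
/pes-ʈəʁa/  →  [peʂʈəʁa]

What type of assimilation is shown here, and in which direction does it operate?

Underlying /s/ is realised as [ʃ] next to /d͡ʒ/; /d͡ʒ/ itself does not change.
The change alveolar → postalveolar matches the place of the following /d͡ʒ/, identifying this as place assimilation.
Manner and voice are unchanged, so the assimilation is partial, not total.
The same holds elsewhere in the data: /s/ → [x] before /k/ (alveolar → velar, matching velar); /s/ → [ʂ] before /ʈ/ (alveolar → retroflex, matching retroflex) — only place changes, and always toward the following segment.
Nothing changes in [bʊgust͡se]: there the adjacent consonants already agree in place (/s/ and /t͡s/ are both alveolar), so this form is consistent with the same rule.
Since the segment that changes precedes the conditioning segment, the assimilation is regressive.

regressive place assimilation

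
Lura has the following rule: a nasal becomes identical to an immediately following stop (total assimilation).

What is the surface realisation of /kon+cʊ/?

[koccʊ]

/n/ is the segment targeted by the rule; it sits immediately before /c/, so it assimilates completely and surfaces as [c].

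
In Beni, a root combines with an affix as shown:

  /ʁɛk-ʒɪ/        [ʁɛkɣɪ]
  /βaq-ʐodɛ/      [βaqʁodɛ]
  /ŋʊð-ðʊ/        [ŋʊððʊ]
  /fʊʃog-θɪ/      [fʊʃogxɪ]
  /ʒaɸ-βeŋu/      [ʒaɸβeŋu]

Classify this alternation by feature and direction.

Comparing underlying and surface forms, /ʒ/ → [ɣ] is the alternation; the neighbouring /k/ is constant.
The change postalveolar → velar matches the place of the preceding /k/, identifying this as place assimilation.
Manner and voice are unchanged, so the assimilation is partial, not total.
The same holds elsewhere in the data: /ʐ/ → [ʁ] after /q/ (retroflex → uvular, matching uvular); /θ/ → [x] after /g/ (dental → velar, matching velar) — only place changes, and always toward the preceding segment.
No alternation appears in [ŋʊððʊ], [ʒaɸβeŋu]: there the adjacent consonants already agree in place (/ð/ and /ð/ are both dental; /β/ and /ɸ/ are both bilabial), so these forms are consistent with the same rule.
Since the segment that changes follows the conditioning segment, the assimilation is progressive.

progressive place assimilation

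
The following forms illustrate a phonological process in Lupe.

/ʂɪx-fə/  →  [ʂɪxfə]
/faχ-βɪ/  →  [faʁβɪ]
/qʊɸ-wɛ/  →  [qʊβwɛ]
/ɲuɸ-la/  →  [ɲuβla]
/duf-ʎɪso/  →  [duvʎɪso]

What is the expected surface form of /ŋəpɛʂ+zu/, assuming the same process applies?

[ŋəpɛʐzu]

The data show regressive voicing assimilation: /χ/ → [ʁ] before /β/; /ɸ/ → [β] before /w/; /ɸ/ → [β] before /l/; /f/ → [v] before /ʎ/. In each pair only voicing changes, matching the following consonant, while place and manner stay constant.
No alternation appears in [ʂɪxfə]: there the adjacent consonants already agree in voicing (/x/ and /f/ are both voiceless), so this form is consistent with the same rule.
The rule targets /ʂ/ (voiceless retroflex fricative), which sits before the trigger /z/ (voiced).
Changing only its voicing to voiced gives [ʐ] — the voiced retroflex fricative.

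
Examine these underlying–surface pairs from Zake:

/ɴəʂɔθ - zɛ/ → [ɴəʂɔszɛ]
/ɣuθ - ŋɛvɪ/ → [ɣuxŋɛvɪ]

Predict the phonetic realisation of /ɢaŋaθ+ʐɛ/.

[ɢaŋaʂʐɛ]

The data show regressive place assimilation: /θ/ → [s] before /z/; /θ/ → [x] before /ŋ/. In each pair only place changes, matching the following consonant, while manner and voice stay constant.
/θ/ is a voiceless dental fricative. The following trigger /ʐ/ is retroflex, so /θ/ must become retroflex as well.
Changing only its place to retroflex gives [ʂ] — the voiceless retroflex fricative.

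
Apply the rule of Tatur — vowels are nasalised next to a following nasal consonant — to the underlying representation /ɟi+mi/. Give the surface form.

/i/ sits next to the nasal /m/ and is therefore nasalised to [ĩ].

[ɟĩmi]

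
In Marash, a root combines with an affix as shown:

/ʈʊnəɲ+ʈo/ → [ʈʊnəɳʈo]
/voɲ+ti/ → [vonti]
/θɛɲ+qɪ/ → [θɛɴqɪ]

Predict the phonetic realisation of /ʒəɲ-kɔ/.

The data show regressive place assimilation: /ɲ/ → [ɳ] before /ʈ/; /ɲ/ → [n] before /t/; /ɲ/ → [ɴ] before /q/. In each pair only place changes, matching the following consonant, while manner and voice stay constant.
/ɲ/ is a voiced palatal nasal. The following trigger /k/ is velar, so /ɲ/ must become velar as well.
A voiced velar nasal is [ŋ], so the surface segment is [ŋ].

[ʒəŋkɔ]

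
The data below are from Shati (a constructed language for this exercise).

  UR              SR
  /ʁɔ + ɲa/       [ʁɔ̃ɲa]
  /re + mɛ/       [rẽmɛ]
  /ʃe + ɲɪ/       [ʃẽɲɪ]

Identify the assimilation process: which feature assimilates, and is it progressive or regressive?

The vowel /ɔ/ surfaces as nasalised [ɔ̃] next to the following nasal /ɲ/ — it has acquired the [+nasal] feature of its neighbour.
Likewise in the remaining data: /e/ → [ẽ] before /m/; /e/ → [ẽ] before /ɲ/ — each time a vowel is nasalised next to a following nasal.
Because the conditioning nasal is to the right of the vowel that changes, the process is regressive (anticipatory).

regressive nasality assimilation (vowel nasalisation)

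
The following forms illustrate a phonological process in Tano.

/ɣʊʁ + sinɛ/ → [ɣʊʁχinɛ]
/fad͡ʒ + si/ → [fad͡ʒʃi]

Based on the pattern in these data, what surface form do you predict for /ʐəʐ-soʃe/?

The data show progressive place assimilation: /s/ → [χ] after /ʁ/; /s/ → [ʃ] after /d͡ʒ/. In each pair only place changes, matching the preceding consonant, while manner and voice stay constant.
The rule targets /s/ (voiceless alveolar fricative), which sits after the trigger /ʐ/ (retroflex).
The voiceless retroflex fricative is [ʂ], so /s/ → [ʂ].

[ʐəʐʂoʃe]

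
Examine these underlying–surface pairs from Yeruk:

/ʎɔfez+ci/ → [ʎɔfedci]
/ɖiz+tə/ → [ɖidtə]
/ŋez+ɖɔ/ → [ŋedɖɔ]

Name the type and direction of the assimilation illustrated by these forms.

regressive manner assimilation

Comparing underlying and surface forms, /z/ → [d] is the alternation; the neighbouring /c/ is constant.
/z/ is a fricative while /c/ is a stop; the output [d] is a stop, matching the trigger — so the feature that spreads is manner.
Place and voice are unchanged, so the assimilation is partial, not total.
The other alternating forms pattern the same way: /z/ → [d] before /t/ (fricative → stop, matching a stop); /z/ → [d] before /ɖ/ (fricative → stop, matching a stop) — only manner changes, and always toward the following segment.
The trigger is the following segment, so the direction is regressive (anticipatory).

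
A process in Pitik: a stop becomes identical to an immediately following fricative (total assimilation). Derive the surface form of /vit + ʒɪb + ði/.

[viʒʒɪðði]

/t/ is the segment targeted by the rule; it sits immediately before /ʒ/, so it assimilates completely and surfaces as [ʒ].
The same rule applies at the second boundary: /b/ → [ð] next to /ð/.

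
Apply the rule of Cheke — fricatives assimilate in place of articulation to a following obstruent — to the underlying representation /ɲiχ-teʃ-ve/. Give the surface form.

[ɲistefve]

/χ/ is a voiceless uvular fricative. The following trigger /t/ is alveolar, so /χ/ must become alveolar as well.
The voiceless alveolar fricative is [s], so /χ/ → [s].
At the second juncture, /ʃ/ likewise becomes [f] adjacent to /v/.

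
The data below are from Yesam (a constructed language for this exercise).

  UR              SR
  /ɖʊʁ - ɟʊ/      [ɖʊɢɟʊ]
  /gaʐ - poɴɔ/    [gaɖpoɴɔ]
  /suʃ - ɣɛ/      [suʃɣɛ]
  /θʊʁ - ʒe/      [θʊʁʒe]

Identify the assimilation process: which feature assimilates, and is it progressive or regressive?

Comparing underlying and surface forms, /ʁ/ → [ɢ] is the alternation; the neighbouring /ɟ/ is constant.
The change fricative → stop matches the manner of the following /ɟ/, identifying this as manner assimilation.
Place and voice are unchanged, so the assimilation is partial, not total.
The other alternating form patterns the same way: /ʐ/ → [ɖ] before /p/ (fricative → stop, matching a stop) — only manner changes, and always toward the following segment.
Nothing changes in [suʃɣɛ], [θʊʁʒe]: there the adjacent consonants already agree in manner (/ʃ/ and /ɣ/ are both fricatives; /ʁ/ and /ʒ/ are both fricatives), so these forms are consistent with the same rule.
Since the segment that changes precedes the conditioning segment, the assimilation is regressive.

regressive manner assimilation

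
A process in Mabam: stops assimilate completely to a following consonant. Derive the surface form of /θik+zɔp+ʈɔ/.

[θizzɔʈʈɔ]

/k/ is the segment targeted by the rule; it sits immediately before /z/, so it assimilates completely and surfaces as [z].
At the second juncture, /p/ likewise becomes [ʈ] adjacent to /ʈ/.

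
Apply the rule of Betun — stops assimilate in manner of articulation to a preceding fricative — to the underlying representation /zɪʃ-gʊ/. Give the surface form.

The rule targets /g/ (voiced velar stop), which sits after the trigger /ʃ/ (fricative).
Changing only its manner to fricative gives [ɣ] — the voiced velar fricative.

[zɪʃɣʊ]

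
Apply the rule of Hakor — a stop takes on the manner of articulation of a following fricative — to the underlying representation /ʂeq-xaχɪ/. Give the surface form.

[ʂeχxaχɪ]

/q/ is a voiceless uvular stop. The following trigger /x/ is a fricative, so /q/ must become a fricative as well.
The voiceless uvular fricative is [χ], so /q/ → [χ].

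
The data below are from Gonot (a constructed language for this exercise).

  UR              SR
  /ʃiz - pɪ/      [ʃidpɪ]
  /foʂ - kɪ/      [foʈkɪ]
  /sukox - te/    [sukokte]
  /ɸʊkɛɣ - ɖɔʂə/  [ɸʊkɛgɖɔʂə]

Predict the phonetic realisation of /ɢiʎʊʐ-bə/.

The data show regressive manner assimilation: /z/ → [d] before /p/; /ʂ/ → [ʈ] before /k/; /x/ → [k] before /t/; /ɣ/ → [g] before /ɖ/. In each pair only manner changes, matching the following consonant, while place and voice stay constant.
/ʐ/ is a voiced retroflex fricative. The following trigger /b/ is a stop, so /ʐ/ must become a stop as well.
A voiced retroflex stop is [ɖ], so the surface segment is [ɖ].

[ɢiʎʊɖbə]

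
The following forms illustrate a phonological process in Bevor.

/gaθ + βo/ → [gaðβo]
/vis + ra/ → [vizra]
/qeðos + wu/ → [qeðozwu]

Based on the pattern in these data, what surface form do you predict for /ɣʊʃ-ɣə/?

[ɣʊʒɣə]

The data show regressive voicing assimilation: /θ/ → [ð] before /β/; /s/ → [z] before /r/; /s/ → [z] before /w/. In each pair only voicing changes, matching the following consonant, while place and manner stay constant.
/ʃ/ is a voiceless postalveolar fricative. The following trigger /ɣ/ is voiced, so /ʃ/ must become voiced as well.
The voiced postalveolar fricative is [ʒ], so /ʃ/ → [ʒ].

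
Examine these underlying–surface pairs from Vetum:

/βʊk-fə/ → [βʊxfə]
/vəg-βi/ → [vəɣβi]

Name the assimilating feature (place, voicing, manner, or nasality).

Comparing underlying and surface forms, /k/ → [x] is the alternation; the neighbouring /f/ is constant.
/k/ is a stop while /f/ is a fricative; the output [x] is a fricative, matching the trigger — so the feature that spreads is manner.
The same holds elsewhere in the data: /g/ → [ɣ] before /β/ (stop → fricative, matching a fricative) — only manner changes, and always toward the following segment.

manner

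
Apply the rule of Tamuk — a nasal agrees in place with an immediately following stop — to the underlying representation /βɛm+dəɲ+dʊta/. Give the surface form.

The rule targets /m/ (voiced bilabial nasal), which sits before the trigger /d/ (alveolar).
A voiced alveolar nasal is [n], so the surface segment is [n].
The same rule applies at the second boundary: /ɲ/ → [n] next to /d/.

[βɛndəndʊta]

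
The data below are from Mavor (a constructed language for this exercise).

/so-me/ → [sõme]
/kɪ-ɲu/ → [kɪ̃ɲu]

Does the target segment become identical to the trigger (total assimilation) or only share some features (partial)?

The vowel /o/ surfaces as nasalised [õ] next to the following nasal /m/ — it has acquired the [+nasal] feature of its neighbour.
Likewise in the remaining data: /ɪ/ → [ɪ̃] before /ɲ/ — each time a vowel is nasalised next to a following nasal.

partial assimilation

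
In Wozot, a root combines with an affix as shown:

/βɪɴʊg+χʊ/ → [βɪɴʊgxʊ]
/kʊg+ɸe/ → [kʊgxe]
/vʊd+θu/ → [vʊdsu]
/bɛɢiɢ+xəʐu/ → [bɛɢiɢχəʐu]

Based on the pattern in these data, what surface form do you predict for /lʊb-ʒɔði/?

The data show progressive place assimilation: /χ/ → [x] after /g/; /ɸ/ → [x] after /g/; /θ/ → [s] after /d/; /x/ → [χ] after /ɢ/. In each pair only place changes, matching the preceding consonant, while manner and voice stay constant.
/ʒ/ is a voiced postalveolar fricative. The preceding trigger /b/ is bilabial, so /ʒ/ must become bilabial as well.
A voiced bilabial fricative is [β], so the surface segment is [β].

[lʊbβɔði]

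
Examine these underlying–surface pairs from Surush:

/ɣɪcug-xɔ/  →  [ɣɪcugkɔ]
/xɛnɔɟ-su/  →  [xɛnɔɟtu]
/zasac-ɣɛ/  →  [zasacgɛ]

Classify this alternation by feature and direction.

The segment that alternates is /x/, which surfaces as [k] when adjacent to /g/.
/x/ is a fricative while /g/ is a stop; the output [k] is a stop, matching the trigger — so the feature that spreads is manner.
Place and voice are unchanged, so the assimilation is partial, not total.
The same holds elsewhere in the data: /s/ → [t] after /ɟ/ (fricative → stop, matching a stop); /ɣ/ → [g] after /c/ (fricative → stop, matching a stop) — only manner changes, and always toward the preceding segment.
Since the segment that changes follows the conditioning segment, the assimilation is progressive.

progressive manner assimilation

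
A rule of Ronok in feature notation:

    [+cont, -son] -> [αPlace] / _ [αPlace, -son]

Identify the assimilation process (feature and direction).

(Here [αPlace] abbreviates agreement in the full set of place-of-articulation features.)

regressive place assimilation

The shared variable α links the value of the place features (abbreviated [Place]) on the target to the same value on the neighbouring segment, so place is the feature that assimilates.
Since the environment is written after the underscore, the trigger follows the target; the direction is regressive.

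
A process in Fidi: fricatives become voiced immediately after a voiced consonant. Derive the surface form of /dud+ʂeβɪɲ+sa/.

[dudʐeβɪɲza]

The rule targets /ʂ/ (voiceless retroflex fricative), which sits after the trigger /d/ (voiced).
A voiced retroflex fricative is [ʐ], so the surface segment is [ʐ].
The same rule applies at the second boundary: /s/ → [z] next to /ɲ/.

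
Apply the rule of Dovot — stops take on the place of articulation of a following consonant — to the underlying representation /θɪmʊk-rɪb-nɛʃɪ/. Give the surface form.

[θɪmʊtrɪdnɛʃɪ]

The rule targets /k/ (voiceless velar stop), which sits before the trigger /r/ (alveolar).
The voiceless alveolar stop is [t], so /k/ → [t].
At the second juncture, /b/ likewise becomes [d] adjacent to /n/.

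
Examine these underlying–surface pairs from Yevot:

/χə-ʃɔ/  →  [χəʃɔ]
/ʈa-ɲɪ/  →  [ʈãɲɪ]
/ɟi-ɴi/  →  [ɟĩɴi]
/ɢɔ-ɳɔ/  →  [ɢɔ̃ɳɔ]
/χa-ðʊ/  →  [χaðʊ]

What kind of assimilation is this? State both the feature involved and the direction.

The vowel /a/ surfaces as nasalised [ã] next to the following nasal /ɲ/ — it has acquired the [+nasal] feature of its neighbour.
Likewise in the remaining data: /i/ → [ĩ] before /ɴ/; /ɔ/ → [ɔ̃] before /ɳ/ — each time a vowel is nasalised next to a following nasal.
No change occurs in [χəʃɔ], [χaðʊ] because the vowel at the boundary is adjacent to an oral consonant, not a nasal (/ə/ next to /ʃ/; /a/ next to /ð/).
Because the conditioning nasal is to the right of the vowel that changes, the process is regressive (anticipatory).

regressive nasality assimilation (vowel nasalisation)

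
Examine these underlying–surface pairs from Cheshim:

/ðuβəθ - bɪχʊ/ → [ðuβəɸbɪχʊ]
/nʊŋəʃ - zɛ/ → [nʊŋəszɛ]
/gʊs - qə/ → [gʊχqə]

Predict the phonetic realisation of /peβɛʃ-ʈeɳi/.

[peβɛʂʈeɳi]

The data show regressive place assimilation: /θ/ → [ɸ] before /b/; /ʃ/ → [s] before /z/; /s/ → [χ] before /q/. In each pair only place changes, matching the following consonant, while manner and voice stay constant.
The rule targets /ʃ/ (voiceless postalveolar fricative), which sits before the trigger /ʈ/ (retroflex).
A voiceless retroflex fricative is [ʂ], so the surface segment is [ʂ].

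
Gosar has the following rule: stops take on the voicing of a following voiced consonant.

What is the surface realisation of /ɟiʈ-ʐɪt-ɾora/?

The rule targets /ʈ/ (voiceless retroflex stop), which sits before the trigger /ʐ/ (voiced).
A voiced retroflex stop is [ɖ], so the surface segment is [ɖ].
The same rule applies at the second boundary: /t/ → [d] next to /ɾ/.

[ɟiɖʐɪdɾora]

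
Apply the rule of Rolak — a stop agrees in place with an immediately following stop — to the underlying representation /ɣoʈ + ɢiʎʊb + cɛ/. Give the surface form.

[ɣoqɢiʎʊɟcɛ]

/ʈ/ is a voiceless retroflex stop. The following trigger /ɢ/ is uvular, so /ʈ/ must become uvular as well.
Changing only its place to uvular gives [q] — the voiceless uvular stop.
The same rule applies at the second boundary: /b/ → [ɟ] next to /c/.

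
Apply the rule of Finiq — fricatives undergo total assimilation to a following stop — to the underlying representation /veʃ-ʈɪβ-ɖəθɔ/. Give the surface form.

[veʈʈɪɖɖəθɔ]

/ʃ/ is the segment targeted by the rule; it sits immediately before /ʈ/, so it assimilates completely and surfaces as [ʈ].
The same rule applies at the second boundary: /β/ → [ɖ] next to /ɖ/.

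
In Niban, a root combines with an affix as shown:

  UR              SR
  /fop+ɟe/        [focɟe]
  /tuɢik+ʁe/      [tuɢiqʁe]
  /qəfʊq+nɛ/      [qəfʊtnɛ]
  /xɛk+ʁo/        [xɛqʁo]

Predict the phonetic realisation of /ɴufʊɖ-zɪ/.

[ɴufʊdzɪ]

The data show regressive place assimilation: /p/ → [c] before /ɟ/; /k/ → [q] before /ʁ/; /q/ → [t] before /n/. In each pair only place changes, matching the following consonant, while manner and voice stay constant.
/ɖ/ is a voiced retroflex stop. The following trigger /z/ is alveolar, so /ɖ/ must become alveolar as well.
A voiced alveolar stop is [d], so the surface segment is [d].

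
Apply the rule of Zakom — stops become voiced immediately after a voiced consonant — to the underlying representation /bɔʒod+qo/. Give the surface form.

[bɔʒodɢo]

/q/ is a voiceless uvular stop. The preceding trigger /d/ is voiced, so /q/ must become voiced as well.
A voiced uvular stop is [ɢ], so the surface segment is [ɢ].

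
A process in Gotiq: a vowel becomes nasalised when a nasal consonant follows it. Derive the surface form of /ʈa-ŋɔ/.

[ʈãŋɔ]

The vowel /a/ is adjacent to the following nasal /ŋ/, so it acquires [+nasal] and surfaces as [ã].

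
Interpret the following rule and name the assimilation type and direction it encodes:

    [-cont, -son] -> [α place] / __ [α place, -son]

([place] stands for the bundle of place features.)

The rule copies the place features (abbreviated [place]) from the environment onto the target, so the assimilating feature is place.
Since the environment is written after the underscore, the trigger follows the target; the direction is regressive.

regressive place assimilation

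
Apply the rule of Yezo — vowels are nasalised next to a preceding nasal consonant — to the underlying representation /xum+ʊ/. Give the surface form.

/ʊ/ sits next to the nasal /m/ and is therefore nasalised to [ʊ̃].

[xumʊ̃]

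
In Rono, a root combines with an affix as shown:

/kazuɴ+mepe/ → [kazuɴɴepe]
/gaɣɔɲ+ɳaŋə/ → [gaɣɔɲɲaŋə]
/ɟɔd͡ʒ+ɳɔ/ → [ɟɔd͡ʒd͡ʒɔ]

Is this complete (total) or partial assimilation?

The segment that alternates is /ɳ/, which surfaces as [d͡ʒ] when adjacent to /d͡ʒ/.
The output [d͡ʒ] is identical to the trigger /d͡ʒ/ — every feature (place, manner, voicing) has been copied — so this is total assimilation.
The other forms behave the same way: /m/ → [ɴ] after /ɴ/; /ɳ/ → [ɲ] after /ɲ/ — in each case the output is a copy of the preceding consonant.

total assimilation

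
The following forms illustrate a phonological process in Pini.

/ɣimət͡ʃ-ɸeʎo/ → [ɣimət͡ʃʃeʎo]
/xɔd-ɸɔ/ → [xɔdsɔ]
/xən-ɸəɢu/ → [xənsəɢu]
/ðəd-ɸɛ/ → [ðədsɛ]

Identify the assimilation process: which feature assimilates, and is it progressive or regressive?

progressive place assimilation

The segment that alternates is /ɸ/, which surfaces as [ʃ] when adjacent to /t͡ʃ/.
The change bilabial → postalveolar matches the place of the preceding /t͡ʃ/, identifying this as place assimilation.
Manner and voice are unchanged, so the assimilation is partial, not total.
Checking the remaining alternations: /ɸ/ → [s] after /d/ (bilabial → alveolar, matching alveolar); /ɸ/ → [s] after /n/ (bilabial → alveolar, matching alveolar) — only place changes, and always toward the preceding segment.
Since the segment that changes follows the conditioning segment, the assimilation is progressive.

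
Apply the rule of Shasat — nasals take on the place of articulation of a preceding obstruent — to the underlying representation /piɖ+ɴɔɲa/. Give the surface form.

/ɴ/ is a voiced uvular nasal. The preceding trigger /ɖ/ is retroflex, so /ɴ/ must become retroflex as well.
A voiced retroflex nasal is [ɳ], so the surface segment is [ɳ].

[piɖɳɔɲa]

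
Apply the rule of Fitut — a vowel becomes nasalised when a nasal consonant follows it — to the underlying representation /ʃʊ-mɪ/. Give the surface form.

[ʃʊ̃mɪ]

/ʊ/ sits next to the nasal /m/ and is therefore nasalised to [ʊ̃].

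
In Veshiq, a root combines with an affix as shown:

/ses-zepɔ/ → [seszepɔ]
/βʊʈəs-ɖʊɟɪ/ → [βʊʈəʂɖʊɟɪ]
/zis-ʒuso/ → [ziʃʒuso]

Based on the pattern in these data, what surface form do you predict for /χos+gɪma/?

The data show regressive place assimilation: /s/ → [ʂ] before /ɖ/; /s/ → [ʃ] before /ʒ/. In each pair only place changes, matching the following consonant, while manner and voice stay constant.
No alternation appears in [seszepɔ]: there the adjacent consonants already agree in place (/s/ and /z/ are both alveolar), so this form is consistent with the same rule.
/s/ is a voiceless alveolar fricative. The following trigger /g/ is velar, so /s/ must become velar as well.
A voiceless velar fricative is [x], so the surface segment is [x].

[χoxgɪma]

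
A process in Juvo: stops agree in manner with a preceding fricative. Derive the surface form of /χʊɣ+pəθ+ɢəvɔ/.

[χʊɣɸəθʁəvɔ]

The rule targets /p/ (voiceless bilabial stop), which sits after the trigger /ɣ/ (fricative).
A voiceless bilabial fricative is [ɸ], so the surface segment is [ɸ].
At the second juncture, /ɢ/ likewise becomes [ʁ] adjacent to /θ/.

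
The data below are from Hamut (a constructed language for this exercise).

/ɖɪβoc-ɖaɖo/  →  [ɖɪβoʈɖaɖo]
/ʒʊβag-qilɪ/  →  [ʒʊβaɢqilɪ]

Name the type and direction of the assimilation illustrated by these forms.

regressive place assimilation

Comparing underlying and surface forms, /c/ → [ʈ] is the alternation; the neighbouring /ɖ/ is constant.
/c/ is palatal while /ɖ/ is retroflex; the output [ʈ] is retroflex, matching the trigger — so the feature that spreads is place.
Manner and voice are unchanged, so the assimilation is partial, not total.
The same holds elsewhere in the data: /g/ → [ɢ] before /q/ (velar → uvular, matching uvular) — only place changes, and always toward the following segment.
Since the segment that changes precedes the conditioning segment, the assimilation is regressive.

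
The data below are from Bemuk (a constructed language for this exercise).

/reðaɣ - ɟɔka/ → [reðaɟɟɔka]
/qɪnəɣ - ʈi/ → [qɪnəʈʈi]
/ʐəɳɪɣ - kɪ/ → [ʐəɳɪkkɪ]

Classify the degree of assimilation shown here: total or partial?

total assimilation

Comparing underlying and surface forms, /ɣ/ → [ɟ] is the alternation; the neighbouring /ɟ/ is constant.
The output [ɟ] is identical to the trigger /ɟ/ — every feature (place, manner, voicing) has been copied — so this is total assimilation.
The other forms behave the same way: /ɣ/ → [ʈ] before /ʈ/; /ɣ/ → [k] before /k/ — in each case the output is a copy of the following consonant.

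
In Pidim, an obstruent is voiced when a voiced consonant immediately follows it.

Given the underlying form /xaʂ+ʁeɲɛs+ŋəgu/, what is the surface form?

/ʂ/ is a voiceless retroflex fricative. The following trigger /ʁ/ is voiced, so /ʂ/ must become voiced as well.
The voiced retroflex fricative is [ʐ], so /ʂ/ → [ʐ].
At the second juncture, /s/ likewise becomes [z] adjacent to /ŋ/.

[xaʐʁeɲɛzŋəgu]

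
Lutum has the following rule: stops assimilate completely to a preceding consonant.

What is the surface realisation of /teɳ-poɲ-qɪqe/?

[teɳɳoɲɲɪqe]

/p/ is the segment targeted by the rule; it sits immediately after /ɳ/, so it assimilates completely and surfaces as [ɳ].
The same rule applies at the second boundary: /q/ → [ɲ] next to /ɲ/.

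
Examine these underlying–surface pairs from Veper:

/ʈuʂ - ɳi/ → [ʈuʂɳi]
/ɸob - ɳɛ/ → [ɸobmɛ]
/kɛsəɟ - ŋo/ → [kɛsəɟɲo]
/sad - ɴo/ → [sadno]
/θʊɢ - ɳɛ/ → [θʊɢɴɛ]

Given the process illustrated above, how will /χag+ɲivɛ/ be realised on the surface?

The data show progressive place assimilation: /ɳ/ → [m] after /b/; /ŋ/ → [ɲ] after /ɟ/; /ɴ/ → [n] after /d/; /ɳ/ → [ɴ] after /ɢ/. In each pair only place changes, matching the preceding consonant, while manner and voice stay constant.
Nothing changes in [ʈuʂɳi]: there the adjacent consonants already agree in place (/ɳ/ and /ʂ/ are both retroflex), so this form is consistent with the same rule.
/ɲ/ is a voiced palatal nasal. The preceding trigger /g/ is velar, so /ɲ/ must become velar as well.
A voiced velar nasal is [ŋ], so the surface segment is [ŋ].

[χagŋivɛ]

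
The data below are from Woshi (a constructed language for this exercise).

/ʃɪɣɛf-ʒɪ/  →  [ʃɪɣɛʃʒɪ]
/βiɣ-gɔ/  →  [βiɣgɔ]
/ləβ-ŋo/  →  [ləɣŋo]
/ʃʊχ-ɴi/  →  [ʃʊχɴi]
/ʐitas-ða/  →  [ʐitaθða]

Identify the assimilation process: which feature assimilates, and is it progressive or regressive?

regressive place assimilation

Comparing underlying and surface forms, /f/ → [ʃ] is the alternation; the neighbouring /ʒ/ is constant.
The change labiodental → postalveolar matches the place of the following /ʒ/, identifying this as place assimilation.
Manner and voice are unchanged, so the assimilation is partial, not total.
Checking the remaining alternations: /β/ → [ɣ] before /ŋ/ (bilabial → velar, matching velar); /s/ → [θ] before /ð/ (alveolar → dental, matching dental) — only place changes, and always toward the following segment.
No alternation appears in [βiɣgɔ], [ʃʊχɴi]: there the adjacent consonants already agree in place (/ɣ/ and /g/ are both velar; /χ/ and /ɴ/ are both uvular), so these forms are consistent with the same rule.
The trigger is the following segment, so the direction is regressive (anticipatory).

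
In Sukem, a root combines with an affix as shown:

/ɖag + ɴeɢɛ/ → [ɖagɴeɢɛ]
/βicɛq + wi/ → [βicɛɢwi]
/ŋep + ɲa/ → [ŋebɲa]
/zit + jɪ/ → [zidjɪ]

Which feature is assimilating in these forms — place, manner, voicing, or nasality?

Comparing underlying and surface forms, /q/ → [ɢ] is the alternation; the neighbouring /w/ is constant.
The change voiceless → voiced matches the voicing of the following /w/, identifying this as voicing assimilation.
Checking the remaining alternations: /p/ → [b] before /ɲ/ (voiceless → voiced, matching voiced); /t/ → [d] before /j/ (voiceless → voiced, matching voiced) — only voicing changes, and always toward the following segment.
No alternation appears in [ɖagɴeɢɛ]: there the adjacent consonants already agree in voicing (/g/ and /ɴ/ are both voiced), so this form is consistent with the same rule.

voicing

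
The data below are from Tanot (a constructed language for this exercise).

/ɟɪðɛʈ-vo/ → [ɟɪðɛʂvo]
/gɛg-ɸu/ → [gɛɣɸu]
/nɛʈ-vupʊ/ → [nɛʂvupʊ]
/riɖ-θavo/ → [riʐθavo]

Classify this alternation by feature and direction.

regressive manner assimilation

Underlying /ʈ/ is realised as [ʂ] next to /v/; /v/ itself does not change.
/ʈ/ is a stop while /v/ is a fricative; the output [ʂ] is a fricative, matching the trigger — so the feature that spreads is manner.
Place and voice are unchanged, so the assimilation is partial, not total.
The other alternating forms pattern the same way: /g/ → [ɣ] before /ɸ/ (stop → fricative, matching a fricative); /ɖ/ → [ʐ] before /θ/ (stop → fricative, matching a fricative) — only manner changes, and always toward the following segment.
The trigger is the following segment, so the direction is regressive (anticipatory).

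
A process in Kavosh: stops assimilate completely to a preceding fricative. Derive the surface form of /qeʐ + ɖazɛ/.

[qeʐʐazɛ]

/ɖ/ is the segment targeted by the rule; it sits immediately after /ʐ/, so it assimilates completely and surfaces as [ʐ].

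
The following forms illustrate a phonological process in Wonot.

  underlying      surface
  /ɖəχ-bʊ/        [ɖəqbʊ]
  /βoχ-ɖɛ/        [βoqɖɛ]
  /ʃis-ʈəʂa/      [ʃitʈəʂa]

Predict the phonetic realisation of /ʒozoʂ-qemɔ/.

[ʒozoʈqemɔ]

The data show regressive manner assimilation: /χ/ → [q] before /b/; /χ/ → [q] before /ɖ/; /s/ → [t] before /ʈ/. In each pair only manner changes, matching the following consonant, while place and voice stay constant.
The rule targets /ʂ/ (voiceless retroflex fricative), which sits before the trigger /q/ (stop).
Changing only its manner to stop gives [ʈ] — the voiceless retroflex stop.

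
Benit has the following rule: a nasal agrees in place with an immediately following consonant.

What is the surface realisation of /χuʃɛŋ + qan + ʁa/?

[χuʃɛɴqaɴʁa]

The rule targets /ŋ/ (voiced velar nasal), which sits before the trigger /q/ (uvular).
Changing only its place to uvular gives [ɴ] — the voiced uvular nasal.
At the second juncture, /n/ likewise becomes [ɴ] adjacent to /ʁ/.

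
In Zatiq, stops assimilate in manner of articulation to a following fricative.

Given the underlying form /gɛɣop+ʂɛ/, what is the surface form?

/p/ is a voiceless bilabial stop. The following trigger /ʂ/ is a fricative, so /p/ must become a fricative as well.
A voiceless bilabial fricative is [ɸ], so the surface segment is [ɸ].

[gɛɣoɸʂɛ]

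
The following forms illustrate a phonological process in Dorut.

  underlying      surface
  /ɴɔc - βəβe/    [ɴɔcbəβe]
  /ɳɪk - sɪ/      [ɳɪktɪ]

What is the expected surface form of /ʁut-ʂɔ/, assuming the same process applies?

[ʁutʈɔ]

The data show progressive manner assimilation: /β/ → [b] after /c/; /s/ → [t] after /k/. In each pair only manner changes, matching the preceding consonant, while place and voice stay constant.
/ʂ/ is a voiceless retroflex fricative. The preceding trigger /t/ is a stop, so /ʂ/ must become a stop as well.
A voiceless retroflex stop is [ʈ], so the surface segment is [ʈ].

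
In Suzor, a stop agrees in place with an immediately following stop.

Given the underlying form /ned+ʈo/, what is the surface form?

The rule targets /d/ (voiced alveolar stop), which sits before the trigger /ʈ/ (retroflex).
The voiced retroflex stop is [ɖ], so /d/ → [ɖ].

[neɖʈo]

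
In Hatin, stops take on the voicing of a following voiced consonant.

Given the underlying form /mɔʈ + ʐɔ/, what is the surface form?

/ʈ/ is a voiceless retroflex stop. The following trigger /ʐ/ is voiced, so /ʈ/ must become voiced as well.
The voiced retroflex stop is [ɖ], so /ʈ/ → [ɖ].

[mɔɖʐɔ]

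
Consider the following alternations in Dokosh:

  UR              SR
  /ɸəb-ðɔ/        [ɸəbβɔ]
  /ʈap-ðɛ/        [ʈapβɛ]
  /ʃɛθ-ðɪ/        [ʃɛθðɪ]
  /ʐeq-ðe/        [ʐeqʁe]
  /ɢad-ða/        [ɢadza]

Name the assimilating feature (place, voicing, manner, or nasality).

place

The segment that alternates is /ð/, which surfaces as [β] when adjacent to /b/.
/ð/ is dental while /b/ is bilabial; the output [β] is bilabial, matching the trigger — so the feature that spreads is place.
The other alternating forms pattern the same way: /ð/ → [β] after /p/ (dental → bilabial, matching bilabial); /ð/ → [ʁ] after /q/ (dental → uvular, matching uvular); /ð/ → [z] after /d/ (dental → alveolar, matching alveolar) — only place changes, and always toward the preceding segment.
Nothing changes in [ʃɛθðɪ]: there the adjacent consonants already agree in place (/ð/ and /θ/ are both dental), so this form is consistent with the same rule.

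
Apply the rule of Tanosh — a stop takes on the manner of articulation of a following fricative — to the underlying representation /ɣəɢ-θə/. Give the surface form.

/ɢ/ is a voiced uvular stop. The following trigger /θ/ is a fricative, so /ɢ/ must become a fricative as well.
A voiced uvular fricative is [ʁ], so the surface segment is [ʁ].

[ɣəʁθə]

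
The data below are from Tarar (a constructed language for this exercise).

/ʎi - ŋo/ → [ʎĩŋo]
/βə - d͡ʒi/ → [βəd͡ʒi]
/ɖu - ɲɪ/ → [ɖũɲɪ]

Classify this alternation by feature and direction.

regressive nasality assimilation (vowel nasalisation)

The vowel /i/ surfaces as nasalised [ĩ] next to the following nasal /ŋ/ — it has acquired the [+nasal] feature of its neighbour.
Likewise in the remaining data: /u/ → [ũ] before /ɲ/ — each time a vowel is nasalised next to a following nasal.
No change occurs in [βəd͡ʒi] because the vowel at the boundary is adjacent to an oral consonant, not a nasal (/ə/ next to /d͡ʒ/).
Because the conditioning nasal is to the right of the vowel that changes, the process is regressive (anticipatory).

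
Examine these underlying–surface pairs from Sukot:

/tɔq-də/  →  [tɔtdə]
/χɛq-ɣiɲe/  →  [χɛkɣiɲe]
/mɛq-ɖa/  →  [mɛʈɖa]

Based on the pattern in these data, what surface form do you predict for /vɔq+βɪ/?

[vɔpβɪ]

The data show regressive place assimilation: /q/ → [t] before /d/; /q/ → [k] before /ɣ/; /q/ → [ʈ] before /ɖ/. In each pair only place changes, matching the following consonant, while manner and voice stay constant.
The rule targets /q/ (voiceless uvular stop), which sits before the trigger /β/ (bilabial).
Changing only its place to bilabial gives [p] — the voiceless bilabial stop.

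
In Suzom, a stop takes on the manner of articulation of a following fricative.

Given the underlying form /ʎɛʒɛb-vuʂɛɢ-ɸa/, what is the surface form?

The rule targets /b/ (voiced bilabial stop), which sits before the trigger /v/ (fricative).
A voiced bilabial fricative is [β], so the surface segment is [β].
The same rule applies at the second boundary: /ɢ/ → [ʁ] next to /ɸ/.

[ʎɛʒɛβvuʂɛʁɸa]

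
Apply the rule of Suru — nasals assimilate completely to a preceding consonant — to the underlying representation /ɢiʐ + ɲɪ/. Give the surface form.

/ɲ/ is the segment targeted by the rule; it sits immediately after /ʐ/, so it assimilates completely and surfaces as [ʐ].

[ɢiʐʐɪ]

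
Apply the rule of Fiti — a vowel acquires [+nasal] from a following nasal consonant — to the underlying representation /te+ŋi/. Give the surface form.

/e/ sits next to the nasal /ŋ/ and is therefore nasalised to [ẽ].

[tẽŋi]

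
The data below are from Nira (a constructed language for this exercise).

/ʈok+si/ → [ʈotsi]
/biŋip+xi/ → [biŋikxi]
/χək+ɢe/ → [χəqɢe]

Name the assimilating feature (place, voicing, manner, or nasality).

place

Comparing underlying and surface forms, /k/ → [t] is the alternation; the neighbouring /s/ is constant.
/k/ is velar while /s/ is alveolar; the output [t] is alveolar, matching the trigger — so the feature that spreads is place.
The other alternating forms pattern the same way: /p/ → [k] before /x/ (bilabial → velar, matching velar); /k/ → [q] before /ɢ/ (velar → uvular, matching uvular) — only place changes, and always toward the following segment.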